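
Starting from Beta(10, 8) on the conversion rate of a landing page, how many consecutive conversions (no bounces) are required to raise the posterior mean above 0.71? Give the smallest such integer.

k = 10

After k conversions and 0 bounces the posterior is Beta(10+k, 8), with mean (10+k)/(10+8+k).
Set (10+k)/(18+k) > 0.71 and solve: k > (0.71·18 − 10)/(1 − 0.71) = 9.586.
The smallest integer exceeding 9.586 is 10.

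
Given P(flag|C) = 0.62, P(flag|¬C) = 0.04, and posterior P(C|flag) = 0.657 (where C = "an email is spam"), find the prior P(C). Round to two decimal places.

Bayes' rule in odds form gives O(C|E) = O(C)·[P(E|C)/P(E|¬C)], hence O(C) = O(C|E)/LR.
Posterior odds = 0.657/(1−0.657) = 1.9155. LR = 0.62/0.04 = 15.5000.
Prior odds = 1.9155/15.5000 = 0.1236, so P(C) = 0.1236/(1+0.1236) ≈ 0.11.

P(C) = 0.11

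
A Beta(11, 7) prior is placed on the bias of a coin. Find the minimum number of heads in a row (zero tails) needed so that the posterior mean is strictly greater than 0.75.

k = 11

After k heads and 0 tails the posterior is Beta(11+k, 7), with mean (11+k)/(11+7+k).
Set (11+k)/(18+k) > 0.75 and solve: k > (0.75·18 − 11)/(1 − 0.75) = 10.000.
The smallest integer exceeding 10.000 is 11.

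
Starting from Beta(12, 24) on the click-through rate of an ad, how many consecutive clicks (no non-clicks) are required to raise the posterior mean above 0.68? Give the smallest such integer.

After k clicks and 0 non-clicks the posterior is Beta(12+k, 24), with mean (12+k)/(12+24+k).
Set (12+k)/(36+k) > 0.68 and solve: k > (0.68·36 − 12)/(1 − 0.68) = 39.000.
The smallest integer exceeding 39.000 is 40.

k = 40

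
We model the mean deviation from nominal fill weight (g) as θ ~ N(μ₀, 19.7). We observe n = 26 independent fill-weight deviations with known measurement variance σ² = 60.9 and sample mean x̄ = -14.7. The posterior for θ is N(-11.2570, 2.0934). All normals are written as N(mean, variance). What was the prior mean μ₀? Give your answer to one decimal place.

μ₀ = 17.7

The posterior mean is a precision-weighted average: μ_n = (τ₀μ₀ + τ_data·x̄)/(τ₀+τ_data), with τ₀=1/σ₀² and τ_data=n/σ².
Here τ₀ = 1/19.7 = 0.050761 and τ_data = 26/60.9 = 0.426929, so τ_n = 0.477690.
Rearranging for μ₀: μ₀ = (μ_n·τ_n − τ_data·x̄)/τ₀ = (-11.2570·0.477690 − 0.426929·-14.7) / 0.050761 = 0.898500/0.050761 ≈ 17.7.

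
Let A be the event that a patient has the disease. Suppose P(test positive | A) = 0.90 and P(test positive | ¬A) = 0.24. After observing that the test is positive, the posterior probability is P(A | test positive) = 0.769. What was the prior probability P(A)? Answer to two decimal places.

P(A) = 0.47

In odds form, posterior odds = prior odds × likelihood ratio, so prior odds = posterior odds ÷ LR.
Posterior odds = 0.769/(1−0.769) = 3.3290. LR = 0.90/0.24 = 3.7500.
Prior odds = 3.3290/3.7500 = 0.8877, so P(A) = 0.8877/(1+0.8877) ≈ 0.47.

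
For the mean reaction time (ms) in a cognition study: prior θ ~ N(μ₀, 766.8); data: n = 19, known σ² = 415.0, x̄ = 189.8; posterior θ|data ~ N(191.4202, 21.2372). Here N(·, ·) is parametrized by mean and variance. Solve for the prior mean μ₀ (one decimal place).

μ₀ = 248.3

The posterior mean is a precision-weighted average: μ_n = (τ₀μ₀ + τ_data·x̄)/(τ₀+τ_data), with τ₀=1/σ₀² and τ_data=n/σ².
Here τ₀ = 1/766.8 = 0.001304 and τ_data = 19/415.0 = 0.045783, so τ_n = 0.047087.
Rearranging for μ₀: μ₀ = (μ_n·τ_n − τ_data·x̄)/τ₀ = (191.4202·0.047087 − 0.045783·189.8) / 0.001304 = 0.323790/0.001304 ≈ 248.3.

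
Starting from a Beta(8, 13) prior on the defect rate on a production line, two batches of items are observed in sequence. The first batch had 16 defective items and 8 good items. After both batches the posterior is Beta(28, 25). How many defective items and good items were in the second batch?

4 defective items and 4 good items

Because Beta–binomial updating is additive in the counts, the combined data contributed (α_post−α_prior, β_post−β_prior) successes and failures.
Total across both batches: 28−8=20 defective items, 25−13=12 good items.
Subtract the first batch: 20−16=4 defective items and 12−8=4 good items.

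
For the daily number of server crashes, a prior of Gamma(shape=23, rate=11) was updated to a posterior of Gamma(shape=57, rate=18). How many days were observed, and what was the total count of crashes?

n = 7 days with total 34 crashes

A Gamma(α, β) prior (rate parametrization) on a Poisson rate with n observations summing to S gives posterior Gamma(α+S, β+n).
Matching: Σxᵢ = 57 − 23 = 34 and n = 18 − 11 = 7.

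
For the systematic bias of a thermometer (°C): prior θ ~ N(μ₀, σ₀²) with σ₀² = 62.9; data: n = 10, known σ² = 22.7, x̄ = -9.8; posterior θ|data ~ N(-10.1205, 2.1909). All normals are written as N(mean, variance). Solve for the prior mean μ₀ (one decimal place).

μ₀ = -19.0

With known observation variance, the Normal–Normal posterior has precision τ_n = τ₀ + n/σ² and mean μ_n = (τ₀μ₀ + (n/σ²)x̄)/τ_n.
Here τ₀ = 1/62.9 = 0.015898 and τ_data = 10/22.7 = 0.440529, so τ_n = 0.456427.
Rearranging for μ₀: μ₀ = (μ_n·τ_n − τ_data·x̄)/τ₀ = (-10.1205·0.456427 − 0.440529·-9.8) / 0.015898 = -0.302085/0.015898 ≈ -19.0.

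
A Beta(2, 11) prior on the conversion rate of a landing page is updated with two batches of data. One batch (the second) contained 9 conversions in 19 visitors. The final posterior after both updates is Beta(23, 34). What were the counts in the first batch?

Sequential conjugate updates are equivalent to a single update on the pooled data, so total successes = posterior α − prior α and total failures = posterior β − prior β.
Total across both batches: 23−2=21 conversions, 34−11=23 bounces.
Subtract the second batch: 21−9=12 conversions and 23−10=13 bounces.

12 conversions and 13 bounces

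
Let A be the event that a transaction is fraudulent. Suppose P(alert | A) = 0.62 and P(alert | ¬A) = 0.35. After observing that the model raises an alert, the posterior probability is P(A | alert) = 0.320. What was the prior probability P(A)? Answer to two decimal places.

P(A) = 0.21

In odds form, posterior odds = prior odds × likelihood ratio, so prior odds = posterior odds ÷ LR.
Posterior odds = 0.320/(1−0.320) = 0.4706. LR = 0.62/0.35 = 1.7714.
Prior odds = 0.4706/1.7714 = 0.2657, so P(A) = 0.2657/(1+0.2657) ≈ 0.21.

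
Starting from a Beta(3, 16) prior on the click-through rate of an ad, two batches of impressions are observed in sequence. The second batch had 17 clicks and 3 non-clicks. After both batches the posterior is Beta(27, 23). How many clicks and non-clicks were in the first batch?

7 clicks and 4 non-clicks

Sequential conjugate updates are equivalent to a single update on the pooled data, so total successes = posterior α − prior α and total failures = posterior β − prior β.
Total across both batches: 27−3=24 clicks, 23−16=7 non-clicks.
Subtract the second batch: 24−17=7 clicks and 7−3=4 non-clicks.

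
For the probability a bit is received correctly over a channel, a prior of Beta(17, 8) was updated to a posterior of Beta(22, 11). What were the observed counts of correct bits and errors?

Beta is conjugate to the binomial likelihood: posterior = Beta(α+s, β+f).
Match parameters: s=22−17=5, f=11−8=3.

5 correct bits and 3 errors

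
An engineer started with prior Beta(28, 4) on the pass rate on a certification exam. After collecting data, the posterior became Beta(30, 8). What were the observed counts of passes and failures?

2 passes and 4 failures

A Beta(α, β) prior with s successes and f failures in binomial data gives a Beta(α+s, β+f) posterior.
So s = 30 − 28 = 2 and f = 8 − 4 = 4.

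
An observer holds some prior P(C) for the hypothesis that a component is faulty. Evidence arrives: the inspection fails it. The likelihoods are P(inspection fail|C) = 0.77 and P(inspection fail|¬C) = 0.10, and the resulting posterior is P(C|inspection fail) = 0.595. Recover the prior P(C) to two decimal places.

P(C) = 0.16

Bayes' rule in odds form gives O(C|E) = O(C)·[P(E|C)/P(E|¬C)], hence O(C) = O(C|E)/LR.
Posterior odds = 0.595/(1−0.595) = 1.4691. LR = 0.77/0.10 = 7.7000.
Prior odds = 1.4691/7.7000 = 0.1908, so P(C) = 0.1908/(1+0.1908) ≈ 0.16.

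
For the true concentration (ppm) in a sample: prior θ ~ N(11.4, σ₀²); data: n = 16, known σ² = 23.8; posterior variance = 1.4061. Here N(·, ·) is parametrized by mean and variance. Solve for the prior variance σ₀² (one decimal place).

σ₀² = 25.7

Posterior precision equals prior precision plus data precision: 1/σ_n² = 1/σ₀² + n/σ².
So 1/σ₀² = 1/1.4061 − 16/23.8 = 0.711187 − 0.672269 = 0.038918.
Hence σ₀² = 1/0.038918 ≈ 25.7.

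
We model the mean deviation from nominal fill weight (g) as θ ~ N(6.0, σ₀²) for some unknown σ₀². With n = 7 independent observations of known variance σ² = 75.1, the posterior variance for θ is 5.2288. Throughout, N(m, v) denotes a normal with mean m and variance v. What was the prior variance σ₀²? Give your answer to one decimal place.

Posterior precision equals prior precision plus data precision: 1/σ_n² = 1/σ₀² + n/σ².
So 1/σ₀² = 1/5.2288 − 7/75.1 = 0.191248 − 0.093209 = 0.098039.
Hence σ₀² = 1/0.098039 ≈ 10.2.

σ₀² = 10.2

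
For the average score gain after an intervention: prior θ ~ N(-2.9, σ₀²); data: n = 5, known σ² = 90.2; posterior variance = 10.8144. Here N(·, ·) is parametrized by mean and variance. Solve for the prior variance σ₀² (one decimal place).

For the Normal–Normal model with known σ², precisions add: τ_n = τ₀ + n/σ².
So 1/σ₀² = 1/10.8144 − 5/90.2 = 0.092469 − 0.055432 = 0.037037.
Hence σ₀² = 1/0.037037 ≈ 27.0.

σ₀² = 27.0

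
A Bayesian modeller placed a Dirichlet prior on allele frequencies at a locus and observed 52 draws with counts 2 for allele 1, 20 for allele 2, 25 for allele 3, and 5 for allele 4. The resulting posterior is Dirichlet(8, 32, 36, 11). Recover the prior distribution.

Dirichlet(6, 12, 11, 6)

For a Dirichlet(α) prior with multinomial counts c, the posterior is Dirichlet(α + c) componentwise.
Subtract each count from the matching posterior parameter: 8−2=6, 32−20=12, 36−25=11, 11−5=6.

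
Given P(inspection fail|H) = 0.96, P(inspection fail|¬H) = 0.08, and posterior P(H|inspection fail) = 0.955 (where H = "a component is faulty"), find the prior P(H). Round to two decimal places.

P(H) = 0.64

Bayes' rule in odds form gives O(H|E) = O(H)·[P(E|H)/P(E|¬H)], hence O(H) = O(H|E)/LR.
Posterior odds = 0.955/(1−0.955) = 21.2222. LR = 0.96/0.08 = 12.0000.
Prior odds = 21.2222/12.0000 = 1.7685, so P(H) = 1.7685/(1+1.7685) ≈ 0.64.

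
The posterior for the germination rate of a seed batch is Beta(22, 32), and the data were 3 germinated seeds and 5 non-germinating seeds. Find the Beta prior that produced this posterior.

Beta(19, 27)

Under Beta–binomial conjugacy the posterior parameters are (α+s, β+f).
Subtract the data counts: 22−3=19, 32−5=27.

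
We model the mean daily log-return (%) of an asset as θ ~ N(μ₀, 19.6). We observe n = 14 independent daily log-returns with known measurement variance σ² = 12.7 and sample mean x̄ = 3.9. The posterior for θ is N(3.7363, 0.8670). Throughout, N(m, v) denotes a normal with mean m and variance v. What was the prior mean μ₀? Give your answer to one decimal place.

μ₀ = 0.2

With known observation variance, the Normal–Normal posterior has precision τ_n = τ₀ + n/σ² and mean μ_n = (τ₀μ₀ + (n/σ²)x̄)/τ_n.
Here τ₀ = 1/19.6 = 0.051020 and τ_data = 14/12.7 = 1.102362, so τ_n = 1.153382.
Rearranging for μ₀: μ₀ = (μ_n·τ_n − τ_data·x̄)/τ₀ = (3.7363·1.153382 − 1.102362·3.9) / 0.051020 = 0.010169/0.051020 ≈ 0.2.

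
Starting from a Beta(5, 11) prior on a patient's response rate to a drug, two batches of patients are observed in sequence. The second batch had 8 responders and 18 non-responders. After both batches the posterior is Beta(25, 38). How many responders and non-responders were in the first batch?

Because Beta–binomial updating is additive in the counts, the combined data contributed (α_post−α_prior, β_post−β_prior) successes and failures.
Total across both batches: 25−5=20 responders, 38−11=27 non-responders.
Subtract the second batch: 20−8=12 responders and 27−18=9 non-responders.

12 responders and 9 non-responders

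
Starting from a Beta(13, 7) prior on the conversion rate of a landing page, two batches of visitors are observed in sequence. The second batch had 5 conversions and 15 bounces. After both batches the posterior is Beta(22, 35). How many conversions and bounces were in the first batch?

4 conversions and 13 bounces

Sequential conjugate updates are equivalent to a single update on the pooled data, so total successes = posterior α − prior α and total failures = posterior β − prior β.
Total across both batches: 22−13=9 conversions, 35−7=28 bounces.
Subtract the second batch: 9−5=4 conversions and 28−15=13 bounces.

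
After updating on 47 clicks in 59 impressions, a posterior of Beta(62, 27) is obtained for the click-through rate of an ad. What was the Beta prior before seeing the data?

Beta(15, 15)

Beta is conjugate to the binomial likelihood: posterior = Beta(α+s, β+f).
So α = 62 − 47 = 15 and β = 27 − 12 = 15.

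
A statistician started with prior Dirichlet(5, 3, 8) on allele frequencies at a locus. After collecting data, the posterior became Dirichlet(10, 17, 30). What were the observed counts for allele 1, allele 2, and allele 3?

counts (5, 14, 22)

For a Dirichlet(α) prior with multinomial counts c, the posterior is Dirichlet(α + c) componentwise.
Counts are posterior − prior componentwise: 10−5=5, 17−3=14, 30−8=22.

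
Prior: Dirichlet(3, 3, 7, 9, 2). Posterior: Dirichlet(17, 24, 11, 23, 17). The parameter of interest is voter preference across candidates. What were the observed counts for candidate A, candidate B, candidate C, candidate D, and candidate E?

For a Dirichlet(α) prior with multinomial counts c, the posterior is Dirichlet(α + c) componentwise.
Counts are posterior − prior componentwise: 17−3=14, 24−3=21, 11−7=4, 23−9=14, 17−2=15.

counts (14, 21, 4, 14, 15)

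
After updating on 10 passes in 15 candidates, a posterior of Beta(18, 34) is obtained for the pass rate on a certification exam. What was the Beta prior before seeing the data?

Beta(8, 29)

Under Beta–binomial conjugacy the posterior parameters are (a+s, b+f).
Subtract the data counts: 18−10=8, 34−5=29.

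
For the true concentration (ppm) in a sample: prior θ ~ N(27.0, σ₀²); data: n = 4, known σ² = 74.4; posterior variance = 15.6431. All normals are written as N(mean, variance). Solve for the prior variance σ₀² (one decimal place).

Posterior precision equals prior precision plus data precision: 1/σ_n² = 1/σ₀² + n/σ².
So 1/σ₀² = 1/15.6431 − 4/74.4 = 0.063926 − 0.053763 = 0.010163.
Hence σ₀² = 1/0.010163 ≈ 98.4.

σ₀² = 98.4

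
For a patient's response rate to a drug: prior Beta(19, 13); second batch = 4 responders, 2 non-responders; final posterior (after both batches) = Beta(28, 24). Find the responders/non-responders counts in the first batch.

Because Beta–binomial updating is additive in the counts, the combined data contributed (α_post−α_prior, β_post−β_prior) successes and failures.
Total across both batches: 28−19=9 responders, 24−13=11 non-responders.
Subtract the second batch: 9−4=5 responders and 11−2=9 non-responders.

5 responders and 9 non-responders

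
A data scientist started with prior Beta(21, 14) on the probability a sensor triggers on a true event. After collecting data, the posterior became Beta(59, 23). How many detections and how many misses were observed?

38 detections and 9 misses

Beta is conjugate to the binomial likelihood: posterior = Beta(α+s, β+f).
So s = 59 − 21 = 38 and f = 23 − 14 = 9.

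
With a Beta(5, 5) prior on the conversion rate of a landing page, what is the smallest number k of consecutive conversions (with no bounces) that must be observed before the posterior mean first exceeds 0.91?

k = 46

After k conversions and 0 bounces the posterior is Beta(5+k, 5), with mean (5+k)/(5+5+k).
Set (5+k)/(10+k) > 0.91 and solve: k > (0.91·10 − 5)/(1 − 0.91) = 45.556.
The smallest integer exceeding 45.556 is 46.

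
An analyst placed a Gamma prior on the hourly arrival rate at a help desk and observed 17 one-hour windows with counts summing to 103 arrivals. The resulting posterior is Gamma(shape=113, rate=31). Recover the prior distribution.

Gamma(shape=10, rate=14)

Gamma–Poisson conjugacy: posterior shape = α + Σxᵢ, posterior rate = β + n.
So α = 113 − 103 = 10 and β = 31 − 17 = 14.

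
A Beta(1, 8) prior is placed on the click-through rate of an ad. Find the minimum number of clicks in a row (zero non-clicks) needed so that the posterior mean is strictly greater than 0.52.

k = 8

After k clicks and 0 non-clicks the posterior is Beta(1+k, 8), with mean (1+k)/(1+8+k).
Set (1+k)/(9+k) > 0.52 and solve: k > (0.52·9 − 1)/(1 − 0.52) = 7.667.
The smallest integer exceeding 7.667 is 8.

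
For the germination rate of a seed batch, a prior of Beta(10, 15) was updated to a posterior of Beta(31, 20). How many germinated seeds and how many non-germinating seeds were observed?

A Beta(a, b) prior with s successes and f failures in binomial data gives a Beta(a+s, b+f) posterior.
Match parameters: s=31−10=21, f=20−15=5.

21 germinated seeds and 5 non-germinating seeds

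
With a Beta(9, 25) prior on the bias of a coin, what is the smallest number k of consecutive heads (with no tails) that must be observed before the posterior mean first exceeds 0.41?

k = 9

After k heads and 0 tails the posterior is Beta(9+k, 25), with mean (9+k)/(9+25+k).
Set (9+k)/(34+k) > 0.41 and solve: k > (0.41·34 − 9)/(1 − 0.41) = 8.373.
The smallest integer exceeding 8.373 is 9.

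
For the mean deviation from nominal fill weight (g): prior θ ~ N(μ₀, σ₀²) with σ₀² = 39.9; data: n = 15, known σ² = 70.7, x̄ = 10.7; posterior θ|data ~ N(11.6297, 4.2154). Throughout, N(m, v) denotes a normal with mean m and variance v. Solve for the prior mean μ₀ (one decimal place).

μ₀ = 19.5

With known observation variance, the Normal–Normal posterior has precision τ_n = τ₀ + n/σ² and mean μ_n = (τ₀μ₀ + (n/σ²)x̄)/τ_n.
Here τ₀ = 1/39.9 = 0.025063 and τ_data = 15/70.7 = 0.212164, so τ_n = 0.237227.
Rearranging for μ₀: μ₀ = (μ_n·τ_n − τ_data·x̄)/τ₀ = (11.6297·0.237227 − 0.212164·10.7) / 0.025063 = 0.488724/0.025063 ≈ 19.5.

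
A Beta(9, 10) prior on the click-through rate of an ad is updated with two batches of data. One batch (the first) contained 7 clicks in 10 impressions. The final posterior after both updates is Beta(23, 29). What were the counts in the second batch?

Because Beta–binomial updating is additive in the counts, the combined data contributed (α_post−α_prior, β_post−β_prior) successes and failures.
Total across both batches: 23−9=14 clicks, 29−10=19 non-clicks.
Subtract the first batch: 14−7=7 clicks and 19−3=16 non-clicks.

7 clicks and 16 non-clicks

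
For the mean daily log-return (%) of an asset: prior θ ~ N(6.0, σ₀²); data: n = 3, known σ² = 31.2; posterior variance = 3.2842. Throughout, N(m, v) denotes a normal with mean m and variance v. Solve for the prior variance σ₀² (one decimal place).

σ₀² = 4.8

Posterior precision equals prior precision plus data precision: 1/σ_n² = 1/σ₀² + n/σ².
So 1/σ₀² = 1/3.2842 − 3/31.2 = 0.304488 − 0.096154 = 0.208334.
Hence σ₀² = 1/0.208334 ≈ 4.8.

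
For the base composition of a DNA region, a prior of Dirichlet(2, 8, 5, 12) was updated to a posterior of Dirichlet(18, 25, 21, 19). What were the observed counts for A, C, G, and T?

counts (16, 17, 16, 7)

For a Dirichlet(α) prior with multinomial counts c, the posterior is Dirichlet(α + c) componentwise.
Counts are posterior − prior componentwise: 18−2=16, 25−8=17, 21−5=16, 19−12=7.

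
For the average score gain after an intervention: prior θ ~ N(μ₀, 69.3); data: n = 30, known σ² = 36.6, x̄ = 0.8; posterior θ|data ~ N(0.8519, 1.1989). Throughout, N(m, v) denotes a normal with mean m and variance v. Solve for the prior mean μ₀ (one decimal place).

With known observation variance, the Normal–Normal posterior has precision τ_n = τ₀ + n/σ² and mean μ_n = (τ₀μ₀ + (n/σ²)x̄)/τ_n.
Here τ₀ = 1/69.3 = 0.014430 and τ_data = 30/36.6 = 0.819672, so τ_n = 0.834102.
Rearranging for μ₀: μ₀ = (μ_n·τ_n − τ_data·x̄)/τ₀ = (0.8519·0.834102 − 0.819672·0.8) / 0.014430 = 0.054834/0.014430 ≈ 3.8.

μ₀ = 3.8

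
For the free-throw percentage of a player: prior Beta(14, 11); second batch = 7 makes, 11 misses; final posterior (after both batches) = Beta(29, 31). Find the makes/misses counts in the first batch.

8 makes and 9 misses

Sequential conjugate updates are equivalent to a single update on the pooled data, so total successes = posterior α − prior α and total failures = posterior β − prior β.
Total across both batches: 29−14=15 makes, 31−11=20 misses.
Subtract the second batch: 15−7=8 makes and 20−11=9 misses.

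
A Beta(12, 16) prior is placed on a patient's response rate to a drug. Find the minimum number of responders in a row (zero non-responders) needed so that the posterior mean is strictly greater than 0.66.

k = 20

After k responders and 0 non-responders the posterior is Beta(12+k, 16), with mean (12+k)/(12+16+k).
Set (12+k)/(28+k) > 0.66 and solve: k > (0.66·28 − 12)/(1 − 0.66) = 19.059.
The smallest integer exceeding 19.059 is 20, and checking k=20: (32)/(48) = 0.6667 > 0.66.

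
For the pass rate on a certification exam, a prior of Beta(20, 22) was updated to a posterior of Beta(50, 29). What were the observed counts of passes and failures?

30 passes and 7 failures

Under Beta–binomial conjugacy the posterior parameters are (a+s, b+f).
So s = 50 − 20 = 30 and f = 29 − 22 = 7.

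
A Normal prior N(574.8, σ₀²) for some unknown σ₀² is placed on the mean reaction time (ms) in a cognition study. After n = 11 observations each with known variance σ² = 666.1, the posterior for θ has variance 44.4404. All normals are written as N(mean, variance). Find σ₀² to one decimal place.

σ₀² = 167.0

For the Normal–Normal model with known σ², precisions add: τ_n = τ₀ + n/σ².
So 1/σ₀² = 1/44.4404 − 11/666.1 = 0.022502 − 0.016514 = 0.005988.
Hence σ₀² = 1/0.005988 ≈ 167.0.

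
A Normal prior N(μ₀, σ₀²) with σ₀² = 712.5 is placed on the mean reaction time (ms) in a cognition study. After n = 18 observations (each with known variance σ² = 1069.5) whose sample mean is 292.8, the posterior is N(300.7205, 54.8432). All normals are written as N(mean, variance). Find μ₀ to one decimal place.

The posterior mean is a precision-weighted average: μ_n = (τ₀μ₀ + τ_data·x̄)/(τ₀+τ_data), with τ₀=1/σ₀² and τ_data=n/σ².
Here τ₀ = 1/712.5 = 0.001404 and τ_data = 18/1069.5 = 0.016830, so τ_n = 0.018234.
Rearranging for μ₀: μ₀ = (μ_n·τ_n − τ_data·x̄)/τ₀ = (300.7205·0.018234 − 0.016830·292.8) / 0.001404 = 0.555514/0.001404 ≈ 395.7.

μ₀ = 395.7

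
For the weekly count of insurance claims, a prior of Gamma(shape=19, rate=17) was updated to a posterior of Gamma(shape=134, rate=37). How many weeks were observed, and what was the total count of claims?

A Gamma(α, β) prior (rate parametrization) on a Poisson rate with n observations summing to S gives posterior Gamma(α+S, β+n).
Matching: Σxᵢ = 134 − 19 = 115 and n = 37 − 17 = 20.

n = 20 weeks with total 115 claims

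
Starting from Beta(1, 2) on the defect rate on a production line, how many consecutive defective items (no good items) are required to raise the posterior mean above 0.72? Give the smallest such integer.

k = 5

After k defective items and 0 good items the posterior is Beta(1+k, 2), with mean (1+k)/(1+2+k).
Set (1+k)/(3+k) > 0.72 and solve: k > (0.72·3 − 1)/(1 − 0.72) = 4.143.
The smallest integer exceeding 4.143 is 5, and checking k=5: (6)/(8) = 0.7500 > 0.72.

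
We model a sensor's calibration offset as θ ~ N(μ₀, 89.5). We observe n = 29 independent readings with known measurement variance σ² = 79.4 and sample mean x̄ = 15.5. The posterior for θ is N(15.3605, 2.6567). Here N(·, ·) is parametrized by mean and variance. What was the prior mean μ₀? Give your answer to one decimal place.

The posterior mean is a precision-weighted average: μ_n = (τ₀μ₀ + τ_data·x̄)/(τ₀+τ_data), with τ₀=1/σ₀² and τ_data=n/σ².
Here τ₀ = 1/89.5 = 0.011173 and τ_data = 29/79.4 = 0.365239, so τ_n = 0.376412.
Rearranging for μ₀: μ₀ = (μ_n·τ_n − τ_data·x̄)/τ₀ = (15.3605·0.376412 − 0.365239·15.5) / 0.011173 = 0.120672/0.011173 ≈ 10.8.

μ₀ = 10.8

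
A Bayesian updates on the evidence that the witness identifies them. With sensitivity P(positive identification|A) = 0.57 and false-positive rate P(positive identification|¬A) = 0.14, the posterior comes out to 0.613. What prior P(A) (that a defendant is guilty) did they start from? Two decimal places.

P(A) = 0.28

Bayes' rule in odds form gives O(A|E) = O(A)·[P(E|A)/P(E|¬A)], hence O(A) = O(A|E)/LR.
Posterior odds = 0.613/(1−0.613) = 1.5840. LR = 0.57/0.14 = 4.0714.
Prior odds = 1.5840/4.0714 = 0.3891, so P(A) = 0.3891/(1+0.3891) ≈ 0.28.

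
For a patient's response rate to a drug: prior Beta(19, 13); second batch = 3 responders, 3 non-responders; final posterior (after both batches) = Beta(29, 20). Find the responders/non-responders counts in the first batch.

Sequential conjugate updates are equivalent to a single update on the pooled data, so total successes = posterior α − prior α and total failures = posterior β − prior β.
Total across both batches: 29−19=10 responders, 20−13=7 non-responders.
Subtract the second batch: 10−3=7 responders and 7−3=4 non-responders.

7 responders and 4 non-responders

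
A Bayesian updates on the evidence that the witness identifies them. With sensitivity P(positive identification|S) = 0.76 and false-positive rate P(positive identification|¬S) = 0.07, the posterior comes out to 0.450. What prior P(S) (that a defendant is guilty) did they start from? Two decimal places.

P(S) = 0.07

Bayes' rule in odds form gives O(S|E) = O(S)·[P(E|S)/P(E|¬S)], hence O(S) = O(S|E)/LR.
Posterior odds = 0.450/(1−0.450) = 0.8182. LR = 0.76/0.07 = 10.8571.
Prior odds = 0.8182/10.8571 = 0.0754, so P(S) = 0.0754/(1+0.0754) ≈ 0.07.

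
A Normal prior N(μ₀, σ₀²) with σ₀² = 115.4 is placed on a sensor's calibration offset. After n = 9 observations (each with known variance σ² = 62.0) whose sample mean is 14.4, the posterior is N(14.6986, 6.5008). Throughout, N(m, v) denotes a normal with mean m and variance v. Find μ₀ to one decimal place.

μ₀ = 19.7

The posterior mean is a precision-weighted average: μ_n = (τ₀μ₀ + τ_data·x̄)/(τ₀+τ_data), with τ₀=1/σ₀² and τ_data=n/σ².
Here τ₀ = 1/115.4 = 0.008666 and τ_data = 9/62.0 = 0.145161, so τ_n = 0.153827.
Rearranging for μ₀: μ₀ = (μ_n·τ_n − τ_data·x̄)/τ₀ = (14.6986·0.153827 − 0.145161·14.4) / 0.008666 = 0.170723/0.008666 ≈ 19.7.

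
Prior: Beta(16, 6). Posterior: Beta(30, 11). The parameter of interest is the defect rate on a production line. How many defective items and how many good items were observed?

A Beta(a, b) prior with s successes and f failures in binomial data gives a Beta(a+s, b+f) posterior.
So s = 30 − 16 = 14 and f = 11 − 6 = 5.

14 defective items and 5 good items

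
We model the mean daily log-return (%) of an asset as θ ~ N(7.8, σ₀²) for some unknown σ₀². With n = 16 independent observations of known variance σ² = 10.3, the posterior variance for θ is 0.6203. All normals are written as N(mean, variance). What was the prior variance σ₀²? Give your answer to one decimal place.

σ₀² = 17.0

Posterior precision equals prior precision plus data precision: 1/σ_n² = 1/σ₀² + n/σ².
So 1/σ₀² = 1/0.6203 − 16/10.3 = 1.612123 − 1.553398 = 0.058725.
Hence σ₀² = 1/0.058725 ≈ 17.0.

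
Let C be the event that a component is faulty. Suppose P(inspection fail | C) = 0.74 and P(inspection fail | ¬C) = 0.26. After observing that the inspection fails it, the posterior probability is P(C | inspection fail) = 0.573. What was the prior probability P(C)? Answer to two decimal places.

P(C) = 0.32

Bayes' rule in odds form gives O(C|E) = O(C)·[P(E|C)/P(E|¬C)], hence O(C) = O(C|E)/LR.
Posterior odds = 0.573/(1−0.573) = 1.3419. LR = 0.74/0.26 = 2.8462.
Prior odds = 1.3419/2.8462 = 0.4715, so P(C) = 0.4715/(1+0.4715) ≈ 0.32.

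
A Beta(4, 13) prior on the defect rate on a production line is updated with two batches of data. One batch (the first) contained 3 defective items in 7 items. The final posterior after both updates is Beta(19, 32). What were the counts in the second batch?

12 defective items and 15 good items

Because Beta–binomial updating is additive in the counts, the combined data contributed (α_post−α_prior, β_post−β_prior) successes and failures.
Total across both batches: 19−4=15 defective items, 32−13=19 good items.
Subtract the first batch: 15−3=12 defective items and 19−4=15 good items.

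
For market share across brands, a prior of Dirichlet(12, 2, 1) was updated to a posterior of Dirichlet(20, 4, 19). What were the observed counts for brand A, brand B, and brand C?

For a Dirichlet(α) prior with multinomial counts c, the posterior is Dirichlet(α + c) componentwise.
Counts are posterior − prior componentwise: 20−12=8, 4−2=2, 19−1=18.

counts (8, 2, 18)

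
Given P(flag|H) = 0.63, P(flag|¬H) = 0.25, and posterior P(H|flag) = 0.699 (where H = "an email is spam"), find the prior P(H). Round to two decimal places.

P(H) = 0.48

Bayes' rule in odds form gives O(H|E) = O(H)·[P(E|H)/P(E|¬H)], hence O(H) = O(H|E)/LR.
Posterior odds = 0.699/(1−0.699) = 2.3223. LR = 0.63/0.25 = 2.5200.
Prior odds = 2.3223/2.5200 = 0.9215, so P(H) = 0.9215/(1+0.9215) ≈ 0.48.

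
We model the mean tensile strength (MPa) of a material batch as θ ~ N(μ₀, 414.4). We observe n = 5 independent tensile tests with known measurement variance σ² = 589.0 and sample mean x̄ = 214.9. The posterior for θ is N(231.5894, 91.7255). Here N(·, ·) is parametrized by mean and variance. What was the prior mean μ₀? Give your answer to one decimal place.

The posterior mean is a precision-weighted average: μ_n = (τ₀μ₀ + τ_data·x̄)/(τ₀+τ_data), with τ₀=1/σ₀² and τ_data=n/σ².
Here τ₀ = 1/414.4 = 0.002413 and τ_data = 5/589.0 = 0.008489, so τ_n = 0.010902.
Rearranging for μ₀: μ₀ = (μ_n·τ_n − τ_data·x̄)/τ₀ = (231.5894·0.010902 − 0.008489·214.9) / 0.002413 = 0.700502/0.002413 ≈ 290.3.

μ₀ = 290.3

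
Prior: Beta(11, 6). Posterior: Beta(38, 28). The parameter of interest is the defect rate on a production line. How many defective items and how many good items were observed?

Beta is conjugate to the binomial likelihood: posterior = Beta(α+s, β+f).
So s = 38 − 11 = 27 and f = 28 − 6 = 22.

27 defective items and 22 good items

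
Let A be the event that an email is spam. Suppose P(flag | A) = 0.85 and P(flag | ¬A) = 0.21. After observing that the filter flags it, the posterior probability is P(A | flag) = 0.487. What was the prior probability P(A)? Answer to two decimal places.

P(A) = 0.19

Bayes' rule in odds form gives O(A|E) = O(A)·[P(E|A)/P(E|¬A)], hence O(A) = O(A|E)/LR.
Posterior odds = 0.487/(1−0.487) = 0.9493. LR = 0.85/0.21 = 4.0476.
Prior odds = 0.9493/4.0476 = 0.2345, so P(A) = 0.2345/(1+0.2345) ≈ 0.19.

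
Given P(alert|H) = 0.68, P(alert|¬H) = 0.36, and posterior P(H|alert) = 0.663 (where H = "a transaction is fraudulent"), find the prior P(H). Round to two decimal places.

Bayes' rule in odds form gives O(H|E) = O(H)·[P(E|H)/P(E|¬H)], hence O(H) = O(H|E)/LR.
Posterior odds = 0.663/(1−0.663) = 1.9674. LR = 0.68/0.36 = 1.8889.
Prior odds = 1.9674/1.8889 = 1.0416, so P(H) = 1.0416/(1+1.0416) ≈ 0.51.

P(H) = 0.51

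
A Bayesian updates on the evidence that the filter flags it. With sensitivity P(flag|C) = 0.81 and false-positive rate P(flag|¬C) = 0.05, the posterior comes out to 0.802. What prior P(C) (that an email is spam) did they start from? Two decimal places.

P(C) = 0.20

Bayes' rule in odds form gives O(C|E) = O(C)·[P(E|C)/P(E|¬C)], hence O(C) = O(C|E)/LR.
Posterior odds = 0.802/(1−0.802) = 4.0505. LR = 0.81/0.05 = 16.2000.
Prior odds = 4.0505/16.2000 = 0.2500, so P(C) = 0.2500/(1+0.2500) ≈ 0.20.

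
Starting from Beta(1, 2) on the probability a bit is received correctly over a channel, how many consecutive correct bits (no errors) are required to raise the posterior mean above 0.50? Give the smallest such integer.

k = 2

After k correct bits and 0 errors the posterior is Beta(1+k, 2), with mean (1+k)/(1+2+k).
Set (1+k)/(3+k) > 0.50 and solve: k > (0.50·3 − 1)/(1 − 0.50) = 1.000.
The smallest integer exceeding 1.000 is 2.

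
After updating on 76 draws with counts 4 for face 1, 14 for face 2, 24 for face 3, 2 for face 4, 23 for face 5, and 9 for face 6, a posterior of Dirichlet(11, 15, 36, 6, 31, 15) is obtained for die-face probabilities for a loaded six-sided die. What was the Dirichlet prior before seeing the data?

For a Dirichlet(α) prior with multinomial counts c, the posterior is Dirichlet(α + c) componentwise.
Subtract each count from the matching posterior parameter: 11−4=7, 15−14=1, 36−24=12, 6−2=4, 31−23=8, 15−9=6.

Dirichlet(7, 1, 12, 4, 8, 6)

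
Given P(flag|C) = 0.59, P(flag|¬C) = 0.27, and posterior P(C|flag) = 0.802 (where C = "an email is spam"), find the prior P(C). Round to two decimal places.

P(C) = 0.65

Bayes' rule in odds form gives O(C|E) = O(C)·[P(E|C)/P(E|¬C)], hence O(C) = O(C|E)/LR.
Posterior odds = 0.802/(1−0.802) = 4.0505. LR = 0.59/0.27 = 2.1852.
Prior odds = 4.0505/2.1852 = 1.8536, so P(C) = 1.8536/(1+1.8536) ≈ 0.65.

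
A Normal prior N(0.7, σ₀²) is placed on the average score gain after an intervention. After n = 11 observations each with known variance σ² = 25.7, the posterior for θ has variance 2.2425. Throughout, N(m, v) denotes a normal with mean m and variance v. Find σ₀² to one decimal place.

σ₀² = 55.8

For the Normal–Normal model with known σ², precisions add: τ_n = τ₀ + n/σ².
So 1/σ₀² = 1/2.2425 − 11/25.7 = 0.445931 − 0.428016 = 0.017915.
Hence σ₀² = 1/0.017915 ≈ 55.8.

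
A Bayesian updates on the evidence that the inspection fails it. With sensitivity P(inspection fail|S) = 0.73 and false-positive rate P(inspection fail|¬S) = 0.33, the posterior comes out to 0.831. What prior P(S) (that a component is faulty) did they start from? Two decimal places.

In odds form, posterior odds = prior odds × likelihood ratio, so prior odds = posterior odds ÷ LR.
Posterior odds = 0.831/(1−0.831) = 4.9172. LR = 0.73/0.33 = 2.2121.
Prior odds = 4.9172/2.2121 = 2.2229, so P(S) = 2.2229/(1+2.2229) ≈ 0.69.

P(S) = 0.69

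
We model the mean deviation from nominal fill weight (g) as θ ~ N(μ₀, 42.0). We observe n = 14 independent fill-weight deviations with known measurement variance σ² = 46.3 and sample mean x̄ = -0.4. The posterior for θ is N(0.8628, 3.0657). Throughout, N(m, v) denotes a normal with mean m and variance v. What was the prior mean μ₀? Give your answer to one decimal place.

μ₀ = 16.9

The posterior mean is a precision-weighted average: μ_n = (τ₀μ₀ + τ_data·x̄)/(τ₀+τ_data), with τ₀=1/σ₀² and τ_data=n/σ².
Here τ₀ = 1/42.0 = 0.023810 and τ_data = 14/46.3 = 0.302376, so τ_n = 0.326186.
Rearranging for μ₀: μ₀ = (μ_n·τ_n − τ_data·x̄)/τ₀ = (0.8628·0.326186 − 0.302376·-0.4) / 0.023810 = 0.402384/0.023810 ≈ 16.9.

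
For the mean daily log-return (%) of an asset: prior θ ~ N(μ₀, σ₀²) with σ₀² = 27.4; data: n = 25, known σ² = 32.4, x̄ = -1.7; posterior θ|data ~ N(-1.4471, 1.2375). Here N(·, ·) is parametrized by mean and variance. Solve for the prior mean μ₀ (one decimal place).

The posterior mean is a precision-weighted average: μ_n = (τ₀μ₀ + τ_data·x̄)/(τ₀+τ_data), with τ₀=1/σ₀² and τ_data=n/σ².
Here τ₀ = 1/27.4 = 0.036496 and τ_data = 25/32.4 = 0.771605, so τ_n = 0.808101.
Rearranging for μ₀: μ₀ = (μ_n·τ_n − τ_data·x̄)/τ₀ = (-1.4471·0.808101 − 0.771605·-1.7) / 0.036496 = 0.142326/0.036496 ≈ 3.9.

μ₀ = 3.9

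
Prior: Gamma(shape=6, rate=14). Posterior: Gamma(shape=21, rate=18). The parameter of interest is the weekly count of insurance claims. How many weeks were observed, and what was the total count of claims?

Gamma–Poisson conjugacy: posterior shape = α + Σxᵢ, posterior rate = β + n.
Matching: Σxᵢ = 21 − 6 = 15 and n = 18 − 14 = 4.

n = 4 weeks with total 15 claims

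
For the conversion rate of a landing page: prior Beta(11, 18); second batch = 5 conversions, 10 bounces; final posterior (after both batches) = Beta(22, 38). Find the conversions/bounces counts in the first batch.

6 conversions and 10 bounces

Because Beta–binomial updating is additive in the counts, the combined data contributed (α_post−α_prior, β_post−β_prior) successes and failures.
Total across both batches: 22−11=11 conversions, 38−18=20 bounces.
Subtract the second batch: 11−5=6 conversions and 20−10=10 bounces.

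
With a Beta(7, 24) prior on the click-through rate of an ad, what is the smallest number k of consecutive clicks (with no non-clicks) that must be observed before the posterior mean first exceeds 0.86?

After k clicks and 0 non-clicks the posterior is Beta(7+k, 24), with mean (7+k)/(7+24+k).
Set (7+k)/(31+k) > 0.86 and solve: k > (0.86·31 − 7)/(1 − 0.86) = 140.429.
The smallest integer exceeding 140.429 is 141, and checking k=141: (148)/(172) = 0.8605 > 0.86.

k = 141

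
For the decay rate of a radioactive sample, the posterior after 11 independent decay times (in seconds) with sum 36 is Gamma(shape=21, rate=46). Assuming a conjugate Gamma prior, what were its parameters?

Gamma(shape=10, rate=10)

For an exponential likelihood with a Gamma(α, β) prior on the rate, n observations with total T give posterior Gamma(α+n, β+T).
So α = 21 − 11 = 10 and β = 46 − 36 = 10.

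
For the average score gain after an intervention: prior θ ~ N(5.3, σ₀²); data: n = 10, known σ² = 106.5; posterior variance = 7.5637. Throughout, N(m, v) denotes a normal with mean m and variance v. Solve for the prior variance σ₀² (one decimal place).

σ₀² = 26.1

Posterior precision equals prior precision plus data precision: 1/σ_n² = 1/σ₀² + n/σ².
So 1/σ₀² = 1/7.5637 − 10/106.5 = 0.132210 − 0.093897 = 0.038313.
Hence σ₀² = 1/0.038313 ≈ 26.1.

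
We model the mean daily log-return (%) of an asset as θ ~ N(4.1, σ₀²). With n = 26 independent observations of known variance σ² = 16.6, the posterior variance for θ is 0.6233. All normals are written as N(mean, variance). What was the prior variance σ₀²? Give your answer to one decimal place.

σ₀² = 26.2

Posterior precision equals prior precision plus data precision: 1/σ_n² = 1/σ₀² + n/σ².
So 1/σ₀² = 1/0.6233 − 26/16.6 = 1.604364 − 1.566265 = 0.038099.
Hence σ₀² = 1/0.038099 ≈ 26.2.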